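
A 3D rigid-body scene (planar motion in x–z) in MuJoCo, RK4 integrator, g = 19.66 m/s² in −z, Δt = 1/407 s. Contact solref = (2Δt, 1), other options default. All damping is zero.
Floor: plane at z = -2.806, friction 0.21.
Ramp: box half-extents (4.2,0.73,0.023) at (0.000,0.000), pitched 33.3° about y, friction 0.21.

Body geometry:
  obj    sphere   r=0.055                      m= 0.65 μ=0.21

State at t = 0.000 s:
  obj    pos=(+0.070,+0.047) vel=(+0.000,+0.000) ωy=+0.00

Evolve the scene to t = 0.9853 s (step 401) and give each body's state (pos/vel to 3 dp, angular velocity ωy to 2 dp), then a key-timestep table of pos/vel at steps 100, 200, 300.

State at t = 0.9853 s:
  obj    pos=(+3.198,-2.007) vel=(+6.349,-4.171) ωy=+138.09

Key-timestep trajectory:
   step    t(s)  obj.x    obj.z    obj.vx   obj.vz 
    100  0.2457   +0.265  -0.081  +1.584  -1.040
    200  0.4914   +0.848  -0.464  +3.167  -2.080
    300  0.7371   +1.821  -1.103  +4.750  -3.120


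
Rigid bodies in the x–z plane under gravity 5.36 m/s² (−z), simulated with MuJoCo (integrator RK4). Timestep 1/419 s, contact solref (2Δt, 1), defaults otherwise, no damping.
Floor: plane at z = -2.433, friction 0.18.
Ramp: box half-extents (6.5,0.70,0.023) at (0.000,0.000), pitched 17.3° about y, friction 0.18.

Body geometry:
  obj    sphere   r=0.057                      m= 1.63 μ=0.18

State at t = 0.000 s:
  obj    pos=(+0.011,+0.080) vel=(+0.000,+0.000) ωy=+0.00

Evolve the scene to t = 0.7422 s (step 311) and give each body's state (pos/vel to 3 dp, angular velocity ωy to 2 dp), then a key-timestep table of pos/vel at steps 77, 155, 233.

State at t = 0.7422 s:
  obj    pos=(+0.311,-0.013) vel=(+0.807,-0.251) ωy=+14.82

Key-timestep trajectory:
   step    t(s)  obj.x    obj.z    obj.vx   obj.vz 
     77  0.1838   +0.029  +0.075  +0.200  -0.062
    155  0.3699   +0.085  +0.057  +0.402  -0.125
    233  0.5561   +0.179  +0.028  +0.604  -0.188


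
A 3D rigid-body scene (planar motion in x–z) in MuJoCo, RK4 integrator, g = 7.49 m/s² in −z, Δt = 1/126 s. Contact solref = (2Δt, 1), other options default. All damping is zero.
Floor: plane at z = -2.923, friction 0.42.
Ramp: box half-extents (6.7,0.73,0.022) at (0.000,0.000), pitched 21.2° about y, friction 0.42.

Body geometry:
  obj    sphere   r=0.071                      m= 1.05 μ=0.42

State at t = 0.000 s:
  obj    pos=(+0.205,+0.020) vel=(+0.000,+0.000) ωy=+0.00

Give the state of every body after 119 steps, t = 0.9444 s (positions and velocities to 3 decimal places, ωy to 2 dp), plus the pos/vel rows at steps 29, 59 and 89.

State at t = 0.9444 s:
  obj    pos=(+1.010,-0.292) vel=(+1.704,-0.661) ωy=+25.73

Key-timestep trajectory:
   step    t(s)  obj.x    obj.z    obj.vx   obj.vz 
     29  0.2302   +0.253  +0.002  +0.415  -0.161
     59  0.4683   +0.403  -0.057  +0.845  -0.328
     89  0.7063   +0.655  -0.154  +1.274  -0.494


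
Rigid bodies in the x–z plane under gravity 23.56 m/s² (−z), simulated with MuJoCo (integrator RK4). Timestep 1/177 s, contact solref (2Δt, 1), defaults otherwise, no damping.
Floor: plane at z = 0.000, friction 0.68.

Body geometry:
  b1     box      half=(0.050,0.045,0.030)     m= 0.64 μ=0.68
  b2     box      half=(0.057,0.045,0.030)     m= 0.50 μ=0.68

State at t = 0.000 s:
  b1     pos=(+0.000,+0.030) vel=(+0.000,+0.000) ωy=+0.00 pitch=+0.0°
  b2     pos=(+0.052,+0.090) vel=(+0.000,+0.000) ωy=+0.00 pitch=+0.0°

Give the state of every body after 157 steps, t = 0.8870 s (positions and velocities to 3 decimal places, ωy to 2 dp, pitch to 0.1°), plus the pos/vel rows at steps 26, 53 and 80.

State at t = 0.8870 s:
  b1     pos=(+0.000,+0.030) vel=(+0.000,+0.000) ωy=+0.00 pitch=+0.0°
  b2     pos=(+0.194,+0.030) vel=(+0.000,+0.000) ωy=+0.00 pitch=+180.0°

Key-timestep trajectory:
   step    t(s)  b1.x    b1.z    b1.vx   b1.vz   b2.x    b2.z    b2.vx   b2.vz 
     26  0.1469   +0.000  +0.030  -0.001  +0.000   +0.063  +0.087  +0.202  -0.150
     53  0.2994   +0.000  +0.030  +0.000  +0.000   +0.123  +0.063  +0.265  +0.061
     80  0.4520   +0.000  +0.030  +0.000  +0.000   +0.165  +0.056  +0.513  -0.258


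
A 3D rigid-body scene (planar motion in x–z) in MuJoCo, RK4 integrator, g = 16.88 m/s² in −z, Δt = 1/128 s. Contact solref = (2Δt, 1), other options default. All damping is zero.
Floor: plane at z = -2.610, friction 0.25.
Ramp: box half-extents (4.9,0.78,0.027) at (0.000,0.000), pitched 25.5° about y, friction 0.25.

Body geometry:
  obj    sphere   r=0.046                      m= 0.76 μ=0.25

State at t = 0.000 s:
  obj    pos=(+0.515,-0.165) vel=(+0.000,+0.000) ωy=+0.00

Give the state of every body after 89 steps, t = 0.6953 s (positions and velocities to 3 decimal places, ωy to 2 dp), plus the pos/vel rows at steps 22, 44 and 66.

State at t = 0.6953 s:
  obj    pos=(+1.648,-0.705) vel=(+3.258,-1.554) ωy=+78.43

Key-timestep trajectory:
   step    t(s)  obj.x    obj.z    obj.vx   obj.vz 
     22  0.1719   +0.584  -0.198  +0.806  -0.384
     44  0.3438   +0.792  -0.297  +1.611  -0.768
     66  0.5156   +1.138  -0.462  +2.416  -1.152


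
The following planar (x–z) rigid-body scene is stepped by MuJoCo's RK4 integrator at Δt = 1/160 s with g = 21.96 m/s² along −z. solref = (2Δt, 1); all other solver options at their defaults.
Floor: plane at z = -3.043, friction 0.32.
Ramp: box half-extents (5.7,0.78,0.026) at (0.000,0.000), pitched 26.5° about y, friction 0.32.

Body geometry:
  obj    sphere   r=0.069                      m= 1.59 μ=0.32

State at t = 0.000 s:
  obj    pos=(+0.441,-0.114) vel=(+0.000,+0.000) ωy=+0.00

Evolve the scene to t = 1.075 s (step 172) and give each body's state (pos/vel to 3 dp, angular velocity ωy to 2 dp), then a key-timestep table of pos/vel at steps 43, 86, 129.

State at t = 1.075 s:
  obj    pos=(+4.060,-1.918) vel=(+6.733,-3.357) ωy=+109.03

Key-timestep trajectory:
   step    t(s)  obj.x    obj.z    obj.vx   obj.vz 
     43  0.2687   +0.667  -0.227  +1.684  -0.839
     86  0.5375   +1.346  -0.565  +3.367  -1.679
    129  0.8063   +2.477  -1.129  +5.050  -2.518


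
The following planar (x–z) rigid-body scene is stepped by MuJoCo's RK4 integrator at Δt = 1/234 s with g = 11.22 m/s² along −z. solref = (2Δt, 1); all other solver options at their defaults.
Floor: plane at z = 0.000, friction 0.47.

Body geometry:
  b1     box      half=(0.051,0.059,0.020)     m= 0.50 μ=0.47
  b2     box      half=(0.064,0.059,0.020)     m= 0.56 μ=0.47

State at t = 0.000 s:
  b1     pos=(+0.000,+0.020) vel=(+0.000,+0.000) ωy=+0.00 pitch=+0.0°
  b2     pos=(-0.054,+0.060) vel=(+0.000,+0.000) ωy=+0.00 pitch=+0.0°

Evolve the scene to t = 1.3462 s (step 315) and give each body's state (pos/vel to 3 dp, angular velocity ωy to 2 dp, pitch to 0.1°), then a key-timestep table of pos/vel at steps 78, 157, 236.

State at t = 1.3462 s:
  b1     pos=(+0.000,+0.020) vel=(+0.000,+0.000) ωy=+0.00 pitch=+0.0°
  b2     pos=(-0.067,+0.053) vel=(+0.000,+0.000) ωy=+0.05 pitch=-35.2°

Key-timestep trajectory:
   step    t(s)  b1.x    b1.z    b1.vx   b1.vz   b2.x    b2.z    b2.vx   b2.vz 
     78  0.3333   +0.000  +0.020  +0.000  +0.001   -0.066  +0.054  -0.056  -0.032
    157  0.6709   +0.000  +0.020  +0.000  +0.000   -0.066  +0.054  -0.004  -0.004
    236  1.0085   +0.000  +0.020  +0.000  +0.000   -0.066  +0.053  -0.003  -0.003


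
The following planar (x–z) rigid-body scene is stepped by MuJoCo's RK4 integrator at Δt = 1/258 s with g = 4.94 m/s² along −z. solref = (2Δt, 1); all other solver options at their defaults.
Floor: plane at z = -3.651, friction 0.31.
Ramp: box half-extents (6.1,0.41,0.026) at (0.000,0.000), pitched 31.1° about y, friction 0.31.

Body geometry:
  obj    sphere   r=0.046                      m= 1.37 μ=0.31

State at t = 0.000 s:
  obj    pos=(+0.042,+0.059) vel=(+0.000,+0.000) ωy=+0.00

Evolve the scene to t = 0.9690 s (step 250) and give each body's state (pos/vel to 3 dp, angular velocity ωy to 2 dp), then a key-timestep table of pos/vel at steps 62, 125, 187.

State at t = 0.9690 s:
  obj    pos=(+0.775,-0.383) vel=(+1.512,-0.912) ωy=+38.39

Key-timestep trajectory:
   step    t(s)  obj.x    obj.z    obj.vx   obj.vz 
     62  0.2403   +0.087  +0.032  +0.375  -0.226
    125  0.4845   +0.225  -0.052  +0.756  -0.456
    187  0.7248   +0.452  -0.189  +1.131  -0.682


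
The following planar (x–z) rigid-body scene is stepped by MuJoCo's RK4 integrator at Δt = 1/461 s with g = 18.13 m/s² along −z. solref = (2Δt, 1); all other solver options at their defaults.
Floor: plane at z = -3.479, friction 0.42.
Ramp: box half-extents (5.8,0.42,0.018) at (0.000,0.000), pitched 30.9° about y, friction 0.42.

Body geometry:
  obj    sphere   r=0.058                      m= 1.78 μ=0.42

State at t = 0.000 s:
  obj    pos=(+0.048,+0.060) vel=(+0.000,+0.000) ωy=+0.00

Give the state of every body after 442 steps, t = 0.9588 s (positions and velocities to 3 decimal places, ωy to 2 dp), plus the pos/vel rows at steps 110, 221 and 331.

State at t = 0.9588 s:
  obj    pos=(+2.671,-1.510) vel=(+5.471,-3.275) ωy=+109.93

Key-timestep trajectory:
   step    t(s)  obj.x    obj.z    obj.vx   obj.vz 
    110  0.2386   +0.210  -0.037  +1.362  -0.815
    221  0.4794   +0.704  -0.333  +2.736  -1.637
    331  0.7180   +1.519  -0.821  +4.097  -2.452


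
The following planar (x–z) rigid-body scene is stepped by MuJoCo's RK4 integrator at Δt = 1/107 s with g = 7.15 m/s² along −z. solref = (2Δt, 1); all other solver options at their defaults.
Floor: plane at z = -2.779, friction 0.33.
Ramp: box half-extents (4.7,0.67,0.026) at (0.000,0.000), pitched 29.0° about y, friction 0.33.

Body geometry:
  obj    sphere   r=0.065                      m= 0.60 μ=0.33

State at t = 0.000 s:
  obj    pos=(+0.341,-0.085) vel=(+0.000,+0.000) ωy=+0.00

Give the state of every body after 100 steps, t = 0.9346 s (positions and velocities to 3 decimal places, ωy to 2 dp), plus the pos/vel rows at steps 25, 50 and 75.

State at t = 0.9346 s:
  obj    pos=(+1.287,-0.609) vel=(+2.024,-1.122) ωy=+35.59

Key-timestep trajectory:
   step    t(s)  obj.x    obj.z    obj.vx   obj.vz 
     25  0.2336   +0.400  -0.118  +0.506  -0.281
     50  0.4673   +0.578  -0.216  +1.012  -0.561
     75  0.7009   +0.873  -0.380  +1.518  -0.841


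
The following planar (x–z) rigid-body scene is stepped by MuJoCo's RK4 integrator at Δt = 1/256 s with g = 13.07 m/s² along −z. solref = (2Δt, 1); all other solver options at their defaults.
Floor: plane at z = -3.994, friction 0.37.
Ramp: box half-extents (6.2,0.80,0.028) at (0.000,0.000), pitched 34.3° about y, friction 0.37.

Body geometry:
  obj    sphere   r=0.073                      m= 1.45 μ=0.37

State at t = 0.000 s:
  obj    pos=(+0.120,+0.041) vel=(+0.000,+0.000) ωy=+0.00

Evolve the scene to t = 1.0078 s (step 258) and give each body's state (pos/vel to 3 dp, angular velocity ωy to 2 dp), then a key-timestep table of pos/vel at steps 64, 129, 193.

State at t = 1.0078 s:
  obj    pos=(+2.327,-1.465) vel=(+4.380,-2.988) ωy=+72.62

Key-timestep trajectory:
   step    t(s)  obj.x    obj.z    obj.vx   obj.vz 
     64  0.2500   +0.256  -0.052  +1.087  -0.741
    129  0.5039   +0.672  -0.336  +2.190  -1.494
    193  0.7539   +1.355  -0.802  +3.277  -2.235


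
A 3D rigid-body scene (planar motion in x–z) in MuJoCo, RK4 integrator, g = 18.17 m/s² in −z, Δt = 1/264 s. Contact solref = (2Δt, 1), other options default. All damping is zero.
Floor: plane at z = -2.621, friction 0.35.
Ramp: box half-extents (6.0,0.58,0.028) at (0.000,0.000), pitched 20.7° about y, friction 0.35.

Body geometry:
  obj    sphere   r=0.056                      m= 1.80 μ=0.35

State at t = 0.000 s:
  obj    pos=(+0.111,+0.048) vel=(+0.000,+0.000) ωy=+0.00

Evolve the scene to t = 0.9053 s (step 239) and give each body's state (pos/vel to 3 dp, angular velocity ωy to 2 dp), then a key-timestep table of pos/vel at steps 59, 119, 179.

State at t = 0.9053 s:
  obj    pos=(+1.870,-0.617) vel=(+3.885,-1.468) ωy=+74.15

Key-timestep trajectory:
   step    t(s)  obj.x    obj.z    obj.vx   obj.vz 
     59  0.2235   +0.218  +0.007  +0.959  -0.362
    119  0.4508   +0.547  -0.117  +1.934  -0.731
    179  0.6780   +1.098  -0.325  +2.910  -1.100


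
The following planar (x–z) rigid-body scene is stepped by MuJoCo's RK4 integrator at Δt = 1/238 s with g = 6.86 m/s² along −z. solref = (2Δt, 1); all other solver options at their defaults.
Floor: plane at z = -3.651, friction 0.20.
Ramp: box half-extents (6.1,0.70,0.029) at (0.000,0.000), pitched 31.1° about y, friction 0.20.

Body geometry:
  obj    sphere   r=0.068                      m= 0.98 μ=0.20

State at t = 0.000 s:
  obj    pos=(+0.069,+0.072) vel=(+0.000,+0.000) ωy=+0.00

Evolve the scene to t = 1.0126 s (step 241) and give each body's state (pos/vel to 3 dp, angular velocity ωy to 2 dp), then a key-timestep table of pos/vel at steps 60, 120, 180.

State at t = 1.0126 s:
  obj    pos=(+1.180,-0.599) vel=(+2.195,-1.324) ωy=+37.68

Key-timestep trajectory:
   step    t(s)  obj.x    obj.z    obj.vx   obj.vz 
     60  0.2521   +0.138  +0.030  +0.547  -0.330
    120  0.5042   +0.344  -0.095  +1.093  -0.659
    180  0.7563   +0.689  -0.302  +1.639  -0.989


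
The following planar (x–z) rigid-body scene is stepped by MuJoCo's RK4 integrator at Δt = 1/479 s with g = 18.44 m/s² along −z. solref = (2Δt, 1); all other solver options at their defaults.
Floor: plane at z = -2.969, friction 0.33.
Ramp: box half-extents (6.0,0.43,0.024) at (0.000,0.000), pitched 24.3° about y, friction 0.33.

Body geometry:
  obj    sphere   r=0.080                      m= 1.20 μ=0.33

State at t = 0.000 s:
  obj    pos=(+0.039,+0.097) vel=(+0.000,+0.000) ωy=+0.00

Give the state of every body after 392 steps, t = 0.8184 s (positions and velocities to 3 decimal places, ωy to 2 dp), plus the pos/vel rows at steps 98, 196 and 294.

State at t = 0.8184 s:
  obj    pos=(+1.693,-0.650) vel=(+4.043,-1.825) ωy=+55.44

Key-timestep trajectory:
   step    t(s)  obj.x    obj.z    obj.vx   obj.vz 
     98  0.2046   +0.142  +0.050  +1.011  -0.456
    196  0.4092   +0.452  -0.090  +2.021  -0.913
    294  0.6138   +0.969  -0.324  +3.032  -1.369


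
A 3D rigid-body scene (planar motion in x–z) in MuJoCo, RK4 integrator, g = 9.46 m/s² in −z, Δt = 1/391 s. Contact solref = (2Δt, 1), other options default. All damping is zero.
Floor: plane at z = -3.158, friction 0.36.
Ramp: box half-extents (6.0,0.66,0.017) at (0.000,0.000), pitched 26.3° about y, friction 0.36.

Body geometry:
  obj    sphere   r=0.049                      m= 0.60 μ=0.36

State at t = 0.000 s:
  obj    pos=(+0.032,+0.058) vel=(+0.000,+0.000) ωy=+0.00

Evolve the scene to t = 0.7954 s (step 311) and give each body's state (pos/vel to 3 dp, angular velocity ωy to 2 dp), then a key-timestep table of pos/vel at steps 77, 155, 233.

State at t = 0.7954 s:
  obj    pos=(+0.881,-0.362) vel=(+2.135,-1.055) ωy=+48.59

Key-timestep trajectory:
   step    t(s)  obj.x    obj.z    obj.vx   obj.vz 
     77  0.1969   +0.084  +0.032  +0.529  -0.261
    155  0.3964   +0.243  -0.046  +1.064  -0.526
    233  0.5959   +0.509  -0.178  +1.599  -0.791


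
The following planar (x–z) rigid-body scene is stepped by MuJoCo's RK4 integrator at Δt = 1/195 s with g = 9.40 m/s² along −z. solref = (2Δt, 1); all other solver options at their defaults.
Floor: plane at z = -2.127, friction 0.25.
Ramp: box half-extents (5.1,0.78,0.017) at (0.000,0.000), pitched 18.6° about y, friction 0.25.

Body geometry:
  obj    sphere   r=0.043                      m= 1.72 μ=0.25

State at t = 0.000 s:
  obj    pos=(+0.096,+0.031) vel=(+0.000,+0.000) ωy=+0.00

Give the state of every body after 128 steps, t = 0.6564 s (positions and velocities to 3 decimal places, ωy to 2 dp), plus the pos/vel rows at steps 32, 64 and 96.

State at t = 0.6564 s:
  obj    pos=(+0.533,-0.116) vel=(+1.332,-0.448) ωy=+32.68

Key-timestep trajectory:
   step    t(s)  obj.x    obj.z    obj.vx   obj.vz 
     32  0.1641   +0.123  +0.022  +0.333  -0.112
     64  0.3282   +0.205  -0.006  +0.666  -0.224
     96  0.4923   +0.342  -0.052  +0.999  -0.336


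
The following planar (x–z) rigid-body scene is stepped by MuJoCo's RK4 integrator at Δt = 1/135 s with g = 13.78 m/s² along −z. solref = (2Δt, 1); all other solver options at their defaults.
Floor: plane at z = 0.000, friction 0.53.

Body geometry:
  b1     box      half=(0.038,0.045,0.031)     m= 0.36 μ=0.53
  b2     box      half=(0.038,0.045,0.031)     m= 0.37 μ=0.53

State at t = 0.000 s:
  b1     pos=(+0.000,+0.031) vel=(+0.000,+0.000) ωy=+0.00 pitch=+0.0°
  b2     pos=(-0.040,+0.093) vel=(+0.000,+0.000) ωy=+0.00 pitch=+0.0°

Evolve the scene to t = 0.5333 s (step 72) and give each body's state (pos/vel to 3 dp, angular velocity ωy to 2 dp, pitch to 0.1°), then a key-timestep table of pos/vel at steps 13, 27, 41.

State at t = 0.5333 s:
  b1     pos=(+0.000,+0.031) vel=(+0.000,+0.000) ωy=+0.00 pitch=+0.0°
  b2     pos=(-0.080,+0.038) vel=(+0.000,+0.000) ωy=+0.00 pitch=-90.0°

Key-timestep trajectory:
   step    t(s)  b1.x    b1.z    b1.vx   b1.vz   b2.x    b2.z    b2.vx   b2.vz 
     13  0.0963   +0.000  +0.031  +0.000  +0.001   -0.043  +0.093  -0.065  -0.008
     27  0.2000   +0.000  +0.031  +0.001  +0.000   -0.059  +0.085  -0.266  -0.219
     41  0.3037   +0.000  +0.031  +0.000  +0.000   -0.081  +0.034  +0.031  +0.149


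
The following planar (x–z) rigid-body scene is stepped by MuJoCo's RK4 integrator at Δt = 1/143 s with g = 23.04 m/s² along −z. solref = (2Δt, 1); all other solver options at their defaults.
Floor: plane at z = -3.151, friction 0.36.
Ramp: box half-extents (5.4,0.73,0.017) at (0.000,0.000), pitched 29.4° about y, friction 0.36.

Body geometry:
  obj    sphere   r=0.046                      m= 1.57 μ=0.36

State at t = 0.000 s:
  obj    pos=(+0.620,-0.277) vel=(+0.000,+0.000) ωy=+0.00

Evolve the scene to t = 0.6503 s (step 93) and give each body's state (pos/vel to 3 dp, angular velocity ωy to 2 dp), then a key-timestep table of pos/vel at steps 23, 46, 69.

State at t = 0.6503 s:
  obj    pos=(+2.108,-1.116) vel=(+4.577,-2.579) ωy=+114.19

Key-timestep trajectory:
   step    t(s)  obj.x    obj.z    obj.vx   obj.vz 
     23  0.1608   +0.711  -0.328  +1.132  -0.638
     46  0.3217   +0.984  -0.482  +2.264  -1.276
     69  0.4825   +1.439  -0.739  +3.396  -1.913


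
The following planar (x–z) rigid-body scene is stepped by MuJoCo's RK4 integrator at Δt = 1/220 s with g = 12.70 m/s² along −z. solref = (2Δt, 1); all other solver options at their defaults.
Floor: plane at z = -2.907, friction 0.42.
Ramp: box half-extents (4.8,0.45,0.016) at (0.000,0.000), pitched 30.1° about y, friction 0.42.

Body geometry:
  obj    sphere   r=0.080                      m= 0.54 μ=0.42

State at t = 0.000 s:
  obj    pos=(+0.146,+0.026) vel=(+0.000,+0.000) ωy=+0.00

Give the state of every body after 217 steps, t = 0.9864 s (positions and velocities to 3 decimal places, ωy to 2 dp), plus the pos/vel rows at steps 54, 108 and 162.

State at t = 0.9864 s:
  obj    pos=(+2.061,-1.084) vel=(+3.882,-2.251) ωy=+56.08

Key-timestep trajectory:
   step    t(s)  obj.x    obj.z    obj.vx   obj.vz 
     54  0.2455   +0.265  -0.043  +0.966  -0.560
    108  0.4909   +0.620  -0.249  +1.932  -1.120
    162  0.7364   +1.213  -0.592  +2.898  -1.680


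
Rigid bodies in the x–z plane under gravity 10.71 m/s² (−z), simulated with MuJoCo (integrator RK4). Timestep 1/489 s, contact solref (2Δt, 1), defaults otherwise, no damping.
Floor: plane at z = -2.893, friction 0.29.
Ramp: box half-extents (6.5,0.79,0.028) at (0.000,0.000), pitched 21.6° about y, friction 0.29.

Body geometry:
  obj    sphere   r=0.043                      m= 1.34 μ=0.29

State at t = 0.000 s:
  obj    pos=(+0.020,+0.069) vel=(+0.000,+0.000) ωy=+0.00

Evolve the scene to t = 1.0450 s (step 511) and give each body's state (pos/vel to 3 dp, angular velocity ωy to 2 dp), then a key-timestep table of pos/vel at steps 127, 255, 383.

State at t = 1.0450 s:
  obj    pos=(+1.450,-0.498) vel=(+2.736,-1.083) ωy=+68.43

Key-timestep trajectory:
   step    t(s)  obj.x    obj.z    obj.vx   obj.vz 
    127  0.2597   +0.108  +0.034  +0.680  -0.269
    255  0.5215   +0.376  -0.072  +1.365  -0.541
    383  0.7832   +0.823  -0.250  +2.051  -0.812


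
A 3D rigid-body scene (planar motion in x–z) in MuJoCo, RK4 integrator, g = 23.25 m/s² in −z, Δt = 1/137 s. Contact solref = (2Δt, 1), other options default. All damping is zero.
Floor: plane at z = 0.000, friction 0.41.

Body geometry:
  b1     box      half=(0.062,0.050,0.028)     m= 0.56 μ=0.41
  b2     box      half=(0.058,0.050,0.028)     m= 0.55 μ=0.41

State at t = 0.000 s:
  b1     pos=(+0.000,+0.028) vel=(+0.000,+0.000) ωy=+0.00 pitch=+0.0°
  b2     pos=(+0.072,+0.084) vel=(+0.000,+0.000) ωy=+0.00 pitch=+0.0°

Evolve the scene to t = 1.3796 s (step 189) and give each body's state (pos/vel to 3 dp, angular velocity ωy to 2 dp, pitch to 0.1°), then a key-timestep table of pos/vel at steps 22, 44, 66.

State at t = 1.3796 s:
  b1     pos=(+0.000,+0.028) vel=(+0.000,+0.000) ωy=+0.00 pitch=+0.0°
  b2     pos=(+0.130,+0.058) vel=(+0.000,+0.000) ωy=+0.00 pitch=+90.0°

Key-timestep trajectory:
   step    t(s)  b1.x    b1.z    b1.vx   b1.vz   b2.x    b2.z    b2.vx   b2.vz 
     22  0.1606   +0.000  +0.028  +0.000  +0.000   +0.107  +0.063  +0.337  +0.069
     44  0.3212   +0.000  +0.028  +0.000  +0.000   +0.146  +0.063  -0.026  -0.004
     66  0.4818   +0.000  +0.028  +0.000  +0.000   +0.124  +0.060  +0.117  -0.036


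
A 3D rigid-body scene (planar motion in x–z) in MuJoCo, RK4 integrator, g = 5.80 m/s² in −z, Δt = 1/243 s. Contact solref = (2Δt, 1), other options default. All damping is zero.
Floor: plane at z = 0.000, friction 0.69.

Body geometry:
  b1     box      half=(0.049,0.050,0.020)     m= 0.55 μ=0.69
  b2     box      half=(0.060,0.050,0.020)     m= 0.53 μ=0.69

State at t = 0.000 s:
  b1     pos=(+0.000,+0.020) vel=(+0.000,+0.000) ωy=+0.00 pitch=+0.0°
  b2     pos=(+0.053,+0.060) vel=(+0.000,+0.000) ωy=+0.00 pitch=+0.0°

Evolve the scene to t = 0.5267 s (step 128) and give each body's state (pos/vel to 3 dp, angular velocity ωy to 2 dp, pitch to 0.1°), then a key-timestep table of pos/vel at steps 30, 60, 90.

State at t = 0.5267 s:
  b1     pos=(+0.000,+0.020) vel=(+0.000,+0.000) ωy=+0.00 pitch=+0.0°
  b2     pos=(+0.064,+0.053) vel=(+0.000,+0.000) ωy=-0.01 pitch=+38.9°

Key-timestep trajectory:
   step    t(s)  b1.x    b1.z    b1.vx   b1.vz   b2.x    b2.z    b2.vx   b2.vz 
     30  0.1235   +0.000  +0.020  +0.000  +0.000   +0.055  +0.059  +0.038  -0.012
     60  0.2469   +0.000  +0.020  +0.000  +0.000   +0.063  +0.055  +0.089  -0.091
     90  0.3704   +0.000  +0.020  +0.000  +0.000   +0.065  +0.053  -0.094  -0.064


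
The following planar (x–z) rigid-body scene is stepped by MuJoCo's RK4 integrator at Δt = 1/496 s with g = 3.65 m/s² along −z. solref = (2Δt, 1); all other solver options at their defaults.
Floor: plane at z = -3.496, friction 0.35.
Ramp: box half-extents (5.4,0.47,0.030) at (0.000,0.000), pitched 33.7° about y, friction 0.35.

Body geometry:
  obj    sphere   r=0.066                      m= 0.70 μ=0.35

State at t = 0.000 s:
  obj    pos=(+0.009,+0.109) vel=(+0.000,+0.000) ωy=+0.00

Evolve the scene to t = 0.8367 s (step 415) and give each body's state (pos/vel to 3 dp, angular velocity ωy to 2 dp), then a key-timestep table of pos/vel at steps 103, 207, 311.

State at t = 0.8367 s:
  obj    pos=(+0.430,-0.172) vel=(+1.007,-0.672) ωy=+18.34

Key-timestep trajectory:
   step    t(s)  obj.x    obj.z    obj.vx   obj.vz 
    103  0.2077   +0.035  +0.092  +0.250  -0.167
    207  0.4173   +0.114  +0.039  +0.502  -0.335
    311  0.6270   +0.246  -0.049  +0.755  -0.503


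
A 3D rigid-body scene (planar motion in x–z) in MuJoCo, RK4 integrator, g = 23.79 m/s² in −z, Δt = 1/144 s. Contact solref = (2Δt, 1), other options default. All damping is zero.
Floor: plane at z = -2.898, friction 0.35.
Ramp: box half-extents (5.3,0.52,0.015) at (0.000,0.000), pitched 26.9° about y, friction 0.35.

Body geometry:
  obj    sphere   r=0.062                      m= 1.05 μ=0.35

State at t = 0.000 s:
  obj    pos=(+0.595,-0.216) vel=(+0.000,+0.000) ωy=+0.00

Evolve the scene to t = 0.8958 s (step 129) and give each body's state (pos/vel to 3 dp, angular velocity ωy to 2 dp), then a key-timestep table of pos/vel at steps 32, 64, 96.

State at t = 0.8958 s:
  obj    pos=(+3.346,-1.611) vel=(+6.142,-3.116) ωy=+111.07

Key-timestep trajectory:
   step    t(s)  obj.x    obj.z    obj.vx   obj.vz 
     32  0.2222   +0.765  -0.302  +1.524  -0.773
     64  0.4444   +1.272  -0.559  +3.047  -1.546
     96  0.6667   +2.119  -0.989  +4.571  -2.319


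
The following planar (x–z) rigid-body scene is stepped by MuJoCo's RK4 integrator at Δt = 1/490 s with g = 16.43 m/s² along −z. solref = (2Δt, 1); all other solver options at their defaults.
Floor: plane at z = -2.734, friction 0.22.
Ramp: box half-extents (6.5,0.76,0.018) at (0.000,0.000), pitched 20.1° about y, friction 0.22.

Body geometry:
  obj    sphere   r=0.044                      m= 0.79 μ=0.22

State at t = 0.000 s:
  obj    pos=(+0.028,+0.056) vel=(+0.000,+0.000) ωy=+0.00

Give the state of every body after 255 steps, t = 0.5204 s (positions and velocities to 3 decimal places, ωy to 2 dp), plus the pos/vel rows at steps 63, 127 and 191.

State at t = 0.5204 s:
  obj    pos=(+0.541,-0.132) vel=(+1.971,-0.721) ωy=+47.69

Key-timestep trajectory:
   step    t(s)  obj.x    obj.z    obj.vx   obj.vz 
     63  0.1286   +0.059  +0.044  +0.487  -0.178
    127  0.2592   +0.155  +0.009  +0.982  -0.359
    191  0.3898   +0.316  -0.050  +1.476  -0.540


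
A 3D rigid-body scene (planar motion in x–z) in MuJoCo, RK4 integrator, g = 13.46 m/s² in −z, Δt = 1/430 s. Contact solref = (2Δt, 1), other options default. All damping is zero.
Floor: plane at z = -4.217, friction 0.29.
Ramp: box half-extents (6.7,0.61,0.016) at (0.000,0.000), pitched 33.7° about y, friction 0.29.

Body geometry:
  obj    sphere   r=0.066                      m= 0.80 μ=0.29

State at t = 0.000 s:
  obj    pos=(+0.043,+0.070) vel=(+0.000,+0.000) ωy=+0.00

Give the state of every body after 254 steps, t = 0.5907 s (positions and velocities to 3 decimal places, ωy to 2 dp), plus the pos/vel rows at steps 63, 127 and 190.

State at t = 0.5907 s:
  obj    pos=(+0.817,-0.447) vel=(+2.622,-1.748) ωy=+47.73

Key-timestep trajectory:
   step    t(s)  obj.x    obj.z    obj.vx   obj.vz 
     63  0.1465   +0.091  +0.038  +0.650  -0.434
    127  0.2953   +0.237  -0.059  +1.311  -0.874
    190  0.4419   +0.476  -0.219  +1.961  -1.308


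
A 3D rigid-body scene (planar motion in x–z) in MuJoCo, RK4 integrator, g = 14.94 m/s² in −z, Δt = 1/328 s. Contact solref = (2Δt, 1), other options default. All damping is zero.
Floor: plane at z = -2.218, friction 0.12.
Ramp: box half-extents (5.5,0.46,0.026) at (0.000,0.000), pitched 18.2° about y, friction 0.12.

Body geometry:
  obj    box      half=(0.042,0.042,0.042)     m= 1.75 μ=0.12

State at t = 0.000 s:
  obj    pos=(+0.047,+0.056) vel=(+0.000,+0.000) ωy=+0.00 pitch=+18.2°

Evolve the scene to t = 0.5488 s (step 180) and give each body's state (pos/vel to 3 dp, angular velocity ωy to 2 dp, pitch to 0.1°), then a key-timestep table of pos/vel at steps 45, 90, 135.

State at t = 0.5488 s:
  obj    pos=(+0.471,-0.083) vel=(+1.550,-0.484) ωy=+0.00 pitch=+18.2°

Key-timestep trajectory:
   step    t(s)  obj.x    obj.z    obj.vx   obj.vz 
     45  0.1372   +0.074  +0.047  +0.389  -0.115
     90  0.2744   +0.153  +0.021  +0.774  -0.246
    135  0.4116   +0.285  -0.022  +1.150  -0.424


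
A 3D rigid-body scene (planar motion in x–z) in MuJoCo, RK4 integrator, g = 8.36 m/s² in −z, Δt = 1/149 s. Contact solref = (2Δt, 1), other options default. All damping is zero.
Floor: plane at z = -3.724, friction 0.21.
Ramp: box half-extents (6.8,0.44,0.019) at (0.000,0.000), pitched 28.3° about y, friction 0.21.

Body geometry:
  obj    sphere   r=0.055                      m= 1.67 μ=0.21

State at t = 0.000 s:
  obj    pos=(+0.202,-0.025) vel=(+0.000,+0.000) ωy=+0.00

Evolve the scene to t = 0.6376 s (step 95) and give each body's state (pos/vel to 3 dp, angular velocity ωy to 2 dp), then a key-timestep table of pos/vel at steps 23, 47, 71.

State at t = 0.6376 s:
  obj    pos=(+0.709,-0.298) vel=(+1.590,-0.856) ωy=+32.80

Key-timestep trajectory:
   step    t(s)  obj.x    obj.z    obj.vx   obj.vz 
     23  0.1544   +0.232  -0.041  +0.385  -0.207
     47  0.3154   +0.326  -0.092  +0.787  -0.424
     71  0.4765   +0.485  -0.177  +1.188  -0.640


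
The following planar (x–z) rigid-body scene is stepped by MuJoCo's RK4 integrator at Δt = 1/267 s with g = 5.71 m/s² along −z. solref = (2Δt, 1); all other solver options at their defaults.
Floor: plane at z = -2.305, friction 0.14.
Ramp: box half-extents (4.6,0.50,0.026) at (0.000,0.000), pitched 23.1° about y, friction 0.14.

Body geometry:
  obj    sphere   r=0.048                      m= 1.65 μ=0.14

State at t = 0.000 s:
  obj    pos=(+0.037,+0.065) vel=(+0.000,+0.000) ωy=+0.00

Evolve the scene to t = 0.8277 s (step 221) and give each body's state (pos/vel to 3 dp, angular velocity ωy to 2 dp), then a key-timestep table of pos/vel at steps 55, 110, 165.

State at t = 0.8277 s:
  obj    pos=(+0.541,-0.150) vel=(+1.218,-0.520) ωy=+27.59

Key-timestep trajectory:
   step    t(s)  obj.x    obj.z    obj.vx   obj.vz 
     55  0.2060   +0.068  +0.051  +0.303  -0.129
    110  0.4120   +0.162  +0.011  +0.606  -0.259
    165  0.6180   +0.318  -0.055  +0.910  -0.388


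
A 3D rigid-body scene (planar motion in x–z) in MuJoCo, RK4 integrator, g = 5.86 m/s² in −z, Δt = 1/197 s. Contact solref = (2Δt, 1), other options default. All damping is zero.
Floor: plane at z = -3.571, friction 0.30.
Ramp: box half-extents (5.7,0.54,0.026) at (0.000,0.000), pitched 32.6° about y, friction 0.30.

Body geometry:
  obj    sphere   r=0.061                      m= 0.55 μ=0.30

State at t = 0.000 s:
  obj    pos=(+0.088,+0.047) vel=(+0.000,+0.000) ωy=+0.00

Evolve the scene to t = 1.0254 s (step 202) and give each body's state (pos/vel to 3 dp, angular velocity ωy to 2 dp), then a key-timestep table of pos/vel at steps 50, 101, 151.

State at t = 1.0254 s:
  obj    pos=(+1.087,-0.592) vel=(+1.948,-1.246) ωy=+37.90

Key-timestep trajectory:
   step    t(s)  obj.x    obj.z    obj.vx   obj.vz 
     50  0.2538   +0.149  +0.008  +0.482  -0.308
    101  0.5127   +0.338  -0.113  +0.974  -0.623
    151  0.7665   +0.646  -0.310  +1.456  -0.931


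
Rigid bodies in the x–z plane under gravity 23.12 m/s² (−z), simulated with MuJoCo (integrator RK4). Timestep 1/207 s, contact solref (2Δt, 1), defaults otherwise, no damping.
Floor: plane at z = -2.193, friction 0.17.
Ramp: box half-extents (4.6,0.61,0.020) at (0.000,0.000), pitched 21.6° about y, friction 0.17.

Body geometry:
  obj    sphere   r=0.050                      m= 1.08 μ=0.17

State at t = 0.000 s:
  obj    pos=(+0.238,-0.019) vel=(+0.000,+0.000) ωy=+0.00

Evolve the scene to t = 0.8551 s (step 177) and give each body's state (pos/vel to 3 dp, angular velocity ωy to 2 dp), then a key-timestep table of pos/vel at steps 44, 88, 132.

State at t = 0.8551 s:
  obj    pos=(+2.305,-0.837) vel=(+4.834,-1.914) ωy=+103.94

Key-timestep trajectory:
   step    t(s)  obj.x    obj.z    obj.vx   obj.vz 
     44  0.2126   +0.366  -0.070  +1.202  -0.476
     88  0.4251   +0.749  -0.221  +2.403  -0.952
    132  0.6377   +1.388  -0.474  +3.605  -1.427


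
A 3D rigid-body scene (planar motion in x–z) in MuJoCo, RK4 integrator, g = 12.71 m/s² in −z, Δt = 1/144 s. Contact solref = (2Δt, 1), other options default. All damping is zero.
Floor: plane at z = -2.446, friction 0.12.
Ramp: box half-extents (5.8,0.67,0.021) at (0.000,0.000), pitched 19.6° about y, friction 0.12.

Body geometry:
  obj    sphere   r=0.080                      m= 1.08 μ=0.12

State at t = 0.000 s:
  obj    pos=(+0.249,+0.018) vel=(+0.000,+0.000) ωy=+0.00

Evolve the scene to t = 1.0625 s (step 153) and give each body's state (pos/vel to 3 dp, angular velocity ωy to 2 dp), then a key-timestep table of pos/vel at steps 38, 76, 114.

State at t = 1.0625 s:
  obj    pos=(+1.869,-0.558) vel=(+3.049,-1.086) ωy=+40.43

Key-timestep trajectory:
   step    t(s)  obj.x    obj.z    obj.vx   obj.vz 
     38  0.2639   +0.349  -0.017  +0.757  -0.270
     76  0.5278   +0.649  -0.124  +1.515  -0.539
    114  0.7917   +1.148  -0.302  +2.272  -0.809


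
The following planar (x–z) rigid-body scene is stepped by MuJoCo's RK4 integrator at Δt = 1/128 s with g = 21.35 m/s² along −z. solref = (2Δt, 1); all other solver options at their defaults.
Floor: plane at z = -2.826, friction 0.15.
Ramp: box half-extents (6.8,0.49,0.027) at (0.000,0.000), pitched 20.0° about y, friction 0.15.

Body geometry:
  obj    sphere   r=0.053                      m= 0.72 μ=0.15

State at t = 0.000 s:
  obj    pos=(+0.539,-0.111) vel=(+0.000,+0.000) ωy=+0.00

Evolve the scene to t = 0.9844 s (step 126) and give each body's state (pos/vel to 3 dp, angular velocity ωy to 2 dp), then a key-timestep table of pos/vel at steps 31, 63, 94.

State at t = 0.9844 s:
  obj    pos=(+2.914,-0.975) vel=(+4.825,-1.756) ωy=+96.83

Key-timestep trajectory:
   step    t(s)  obj.x    obj.z    obj.vx   obj.vz 
     31  0.2422   +0.683  -0.163  +1.187  -0.432
     63  0.4922   +1.133  -0.327  +2.413  -0.878
     94  0.7344   +1.861  -0.592  +3.600  -1.310


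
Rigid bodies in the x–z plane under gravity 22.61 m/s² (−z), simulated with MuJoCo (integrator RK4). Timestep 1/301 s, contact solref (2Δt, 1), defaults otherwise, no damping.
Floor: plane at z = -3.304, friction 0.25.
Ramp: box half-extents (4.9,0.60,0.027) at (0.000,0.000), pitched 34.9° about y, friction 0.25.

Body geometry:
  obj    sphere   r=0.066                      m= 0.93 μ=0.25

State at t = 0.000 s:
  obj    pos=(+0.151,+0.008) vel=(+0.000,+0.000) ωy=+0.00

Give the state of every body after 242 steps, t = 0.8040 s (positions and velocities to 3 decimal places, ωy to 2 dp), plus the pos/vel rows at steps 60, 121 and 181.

State at t = 0.8040 s:
  obj    pos=(+2.601,-1.701) vel=(+6.093,-4.251) ωy=+112.53

Key-timestep trajectory:
   step    t(s)  obj.x    obj.z    obj.vx   obj.vz 
     60  0.1993   +0.302  -0.097  +1.511  -1.054
    121  0.4020   +0.764  -0.419  +3.047  -2.126
    181  0.6013   +1.521  -0.948  +4.558  -3.179


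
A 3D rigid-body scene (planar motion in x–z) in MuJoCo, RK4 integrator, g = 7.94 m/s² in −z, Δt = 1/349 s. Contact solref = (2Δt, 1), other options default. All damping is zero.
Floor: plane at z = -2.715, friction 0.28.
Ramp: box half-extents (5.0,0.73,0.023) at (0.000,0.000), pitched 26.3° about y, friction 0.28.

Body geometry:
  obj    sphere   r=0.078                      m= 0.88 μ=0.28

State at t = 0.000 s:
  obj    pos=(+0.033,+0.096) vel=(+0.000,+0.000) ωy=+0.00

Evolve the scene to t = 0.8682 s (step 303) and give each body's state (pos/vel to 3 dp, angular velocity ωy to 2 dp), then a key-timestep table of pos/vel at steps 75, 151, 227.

State at t = 0.8682 s:
  obj    pos=(+0.882,-0.323) vel=(+1.956,-0.967) ωy=+27.97

Key-timestep trajectory:
   step    t(s)  obj.x    obj.z    obj.vx   obj.vz 
     75  0.2149   +0.085  +0.071  +0.484  -0.239
    151  0.4327   +0.244  -0.008  +0.975  -0.482
    227  0.6504   +0.510  -0.139  +1.465  -0.724


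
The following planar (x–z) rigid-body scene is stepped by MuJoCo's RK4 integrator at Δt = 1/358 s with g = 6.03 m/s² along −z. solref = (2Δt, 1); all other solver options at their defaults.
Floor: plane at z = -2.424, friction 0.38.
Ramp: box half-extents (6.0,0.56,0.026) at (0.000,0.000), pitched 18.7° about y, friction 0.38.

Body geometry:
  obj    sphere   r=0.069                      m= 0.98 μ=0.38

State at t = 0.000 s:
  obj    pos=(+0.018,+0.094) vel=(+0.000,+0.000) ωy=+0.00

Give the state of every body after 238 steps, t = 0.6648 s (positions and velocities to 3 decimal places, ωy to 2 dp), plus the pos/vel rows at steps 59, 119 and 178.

State at t = 0.6648 s:
  obj    pos=(+0.307,-0.004) vel=(+0.870,-0.294) ωy=+13.30

Key-timestep trajectory:
   step    t(s)  obj.x    obj.z    obj.vx   obj.vz 
     59  0.1648   +0.036  +0.088  +0.216  -0.073
    119  0.3324   +0.090  +0.070  +0.435  -0.147
    178  0.4972   +0.180  +0.039  +0.650  -0.220


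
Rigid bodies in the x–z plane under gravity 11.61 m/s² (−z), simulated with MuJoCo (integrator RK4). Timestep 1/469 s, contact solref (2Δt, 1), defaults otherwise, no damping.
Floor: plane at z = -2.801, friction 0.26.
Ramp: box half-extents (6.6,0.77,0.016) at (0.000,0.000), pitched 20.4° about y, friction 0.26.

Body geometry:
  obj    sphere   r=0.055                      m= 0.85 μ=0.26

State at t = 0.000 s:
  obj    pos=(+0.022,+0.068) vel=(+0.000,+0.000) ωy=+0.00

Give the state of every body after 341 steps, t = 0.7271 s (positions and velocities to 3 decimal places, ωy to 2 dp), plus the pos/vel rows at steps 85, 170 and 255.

State at t = 0.7271 s:
  obj    pos=(+0.738,-0.199) vel=(+1.970,-0.733) ωy=+38.21

Key-timestep trajectory:
   step    t(s)  obj.x    obj.z    obj.vx   obj.vz 
     85  0.1812   +0.066  +0.051  +0.491  -0.183
    170  0.3625   +0.200  +0.001  +0.982  -0.365
    255  0.5437   +0.422  -0.081  +1.473  -0.548


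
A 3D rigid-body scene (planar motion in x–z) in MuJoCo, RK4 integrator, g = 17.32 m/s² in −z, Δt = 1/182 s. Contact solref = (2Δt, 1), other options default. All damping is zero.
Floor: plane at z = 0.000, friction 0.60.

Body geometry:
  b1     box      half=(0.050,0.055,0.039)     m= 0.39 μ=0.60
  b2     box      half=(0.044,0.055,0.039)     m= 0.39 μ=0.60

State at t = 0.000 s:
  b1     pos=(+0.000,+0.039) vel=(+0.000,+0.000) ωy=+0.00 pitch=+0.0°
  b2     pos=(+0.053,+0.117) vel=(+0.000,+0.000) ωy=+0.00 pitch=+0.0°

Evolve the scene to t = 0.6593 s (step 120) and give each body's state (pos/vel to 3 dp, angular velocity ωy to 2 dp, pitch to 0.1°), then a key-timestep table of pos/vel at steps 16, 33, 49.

State at t = 0.6593 s:
  b1     pos=(+0.000,+0.039) vel=(+0.000,+0.000) ωy=+0.00 pitch=+0.0°
  b2     pos=(+0.101,+0.044) vel=(+0.000,+0.000) ωy=+0.00 pitch=+90.0°

Key-timestep trajectory:
   step    t(s)  b1.x    b1.z    b1.vx   b1.vz   b2.x    b2.z    b2.vx   b2.vz 
     16  0.0879   +0.000  +0.039  +0.000  +0.000   +0.056  +0.116  +0.089  -0.014
     33  0.1813   +0.000  +0.039  -0.001  +0.000   +0.075  +0.108  +0.328  -0.258
     49  0.2692   +0.000  +0.039  +0.000  +0.000   +0.103  +0.039  -0.073  -0.121


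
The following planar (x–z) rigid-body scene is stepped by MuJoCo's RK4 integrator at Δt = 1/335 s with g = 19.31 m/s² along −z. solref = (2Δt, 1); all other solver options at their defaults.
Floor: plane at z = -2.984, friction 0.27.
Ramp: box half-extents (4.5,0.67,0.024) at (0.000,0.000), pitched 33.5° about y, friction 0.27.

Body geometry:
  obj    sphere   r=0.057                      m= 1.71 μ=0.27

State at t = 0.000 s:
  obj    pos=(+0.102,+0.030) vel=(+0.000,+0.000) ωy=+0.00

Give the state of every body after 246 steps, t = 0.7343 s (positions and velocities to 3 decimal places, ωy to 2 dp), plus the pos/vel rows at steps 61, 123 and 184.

State at t = 0.7343 s:
  obj    pos=(+1.814,-1.103) vel=(+4.662,-3.086) ωy=+98.05

Key-timestep trajectory:
   step    t(s)  obj.x    obj.z    obj.vx   obj.vz 
     61  0.1821   +0.207  -0.040  +1.156  -0.765
    123  0.3672   +0.530  -0.254  +2.331  -1.543
    184  0.5493   +1.060  -0.604  +3.487  -2.308


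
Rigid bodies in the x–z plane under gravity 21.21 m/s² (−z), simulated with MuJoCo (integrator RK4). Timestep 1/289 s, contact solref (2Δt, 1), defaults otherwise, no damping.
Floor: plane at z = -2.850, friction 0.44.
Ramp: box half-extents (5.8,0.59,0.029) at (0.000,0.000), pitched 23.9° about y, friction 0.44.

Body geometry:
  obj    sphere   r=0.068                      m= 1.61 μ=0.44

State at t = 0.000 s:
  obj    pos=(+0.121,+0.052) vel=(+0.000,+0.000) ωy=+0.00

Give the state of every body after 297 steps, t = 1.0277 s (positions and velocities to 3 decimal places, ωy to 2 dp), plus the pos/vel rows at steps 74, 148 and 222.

State at t = 1.0277 s:
  obj    pos=(+3.085,-1.261) vel=(+5.767,-2.556) ωy=+92.75

Key-timestep trajectory:
   step    t(s)  obj.x    obj.z    obj.vx   obj.vz 
     74  0.2561   +0.305  -0.029  +1.437  -0.637
    148  0.5121   +0.857  -0.274  +2.874  -1.274
    222  0.7682   +1.777  -0.681  +4.311  -1.910
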